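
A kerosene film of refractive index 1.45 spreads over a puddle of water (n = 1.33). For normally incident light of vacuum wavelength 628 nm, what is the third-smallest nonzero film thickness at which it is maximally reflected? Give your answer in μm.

Ray reflecting at the top interface goes from n = 1.0 toward n = 1.45: a half-wave phase shift.
Ray reflecting at the bottom interface goes from n = 1.45 toward n = 1.33: no phase shift.
Exactly one π shift → a net half-wave offset.
So the condition for constructive reflection is 2 n t = (m + ½) λ.
The third-smallest nonzero thickness corresponds to m = 2: t = (m + ½) λ / (2 n) = 2.50 × 628 / (2 × 1.45) = 541 nm.

0.541 μm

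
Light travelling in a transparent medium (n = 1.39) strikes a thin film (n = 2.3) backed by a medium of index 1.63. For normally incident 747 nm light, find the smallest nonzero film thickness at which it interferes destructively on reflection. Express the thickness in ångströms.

1624 Å

Top surface (1.39 → 2.3): reflection off a higher-index medium gives a half-wave phase shift.
Bottom surface (2.3 → 1.63): reflection off a lower-index medium gives no phase shift.
The two reflections differ by half a wavelength.
With one net inversion, destructive interference in reflection requires 2 n t = m λ.
Minimum nonzero at m = 1: t = λ / (2 n) = 747 / (2 × 2.3) = 162 nm.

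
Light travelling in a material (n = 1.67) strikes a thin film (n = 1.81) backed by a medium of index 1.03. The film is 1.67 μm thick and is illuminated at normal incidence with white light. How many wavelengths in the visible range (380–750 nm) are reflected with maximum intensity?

At the upper boundary (n = 1.67 to n = 1.81) the reflected ray undergoes a half-wave phase shift.
Bottom surface (1.81 → 1.03): reflection off a lower-index medium gives no phase shift.
Net: one phase inversion between the two reflected rays.
For bright reflection here: 2 n t = (m + ½) λ.
λ = 2 n t / (m + ½) = 6045 / (m + ½) nm.
m=7: 806 nm (IR); m=8: 711 nm (visible); m=9: 636 nm (visible); m=10: 576 nm (visible); m=11: 526 nm (visible); m=12: 484 nm (visible); m=13: 448 nm (visible); m=14: 417 nm (visible); m=15: 390 nm (visible); m=16: 366 nm (UV).

8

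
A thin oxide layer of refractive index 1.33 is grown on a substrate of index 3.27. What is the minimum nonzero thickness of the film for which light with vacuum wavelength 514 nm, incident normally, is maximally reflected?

At the upper boundary (n = 1.0 to n = 1.33) the reflected ray undergoes a half-wave phase shift.
Bottom surface (1.33 → 3.27): reflection off a higher-index medium gives a half-wave phase shift.
Zero or two π shifts → no net half-wave offset.
For maximum reflection here: 2 n t = m λ.
Minimum nonzero at m = 1: t = λ / (2 n) = 514 / (2 × 1.33) = 193 nm.

193 nm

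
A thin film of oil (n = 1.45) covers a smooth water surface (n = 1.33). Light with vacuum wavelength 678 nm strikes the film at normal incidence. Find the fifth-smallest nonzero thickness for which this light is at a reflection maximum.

1052 nm

Top surface (1.0 → 1.45): reflection off a higher-index medium gives a half-wave phase shift.
At the lower boundary (n = 1.45 to n = 1.33) the reflected ray undergoes no phase shift.
The two reflections differ by half a wavelength.
For maximum reflection here: 2 n t = (m + ½) λ.
The fifth-smallest nonzero thickness corresponds to m = 4: t = (m + ½) λ / (2 n) = 4.50 × 678 / (2 × 1.45) = 1052 nm.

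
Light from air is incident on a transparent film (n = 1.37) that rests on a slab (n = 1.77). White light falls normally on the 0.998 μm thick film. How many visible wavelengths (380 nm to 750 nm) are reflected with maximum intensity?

Top surface (1.0 → 1.37): reflection off a higher-index medium gives a half-wave phase shift.
Ray reflecting at the bottom interface goes from n = 1.37 toward n = 1.77: a half-wave phase shift.
Net: no relative phase inversion (both shifts match).
For bright reflection here: 2 n t = m λ.
λ = 2 n t / m = 2735 / m nm.
m=3: 912 nm (IR); m=4: 684 nm (visible); m=5: 547 nm (visible); m=6: 456 nm (visible); m=7: 391 nm (visible); m=8: 342 nm (UV).

4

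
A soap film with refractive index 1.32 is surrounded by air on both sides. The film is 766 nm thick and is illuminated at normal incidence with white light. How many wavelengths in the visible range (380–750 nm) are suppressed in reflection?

At the upper boundary (n = 1.0 to n = 1.32) the reflected ray undergoes a half-wave phase shift.
Bottom surface (1.32 → 1.0): reflection off a lower-index medium gives no phase shift.
The two reflections differ by half a wavelength.
With one net inversion, destructive interference in reflection requires 2 n t = m λ.
λ = 2 n t / m = 2022 / m nm.
m=2: 1011 nm (IR); m=3: 674 nm (visible); m=4: 506 nm (visible); m=5: 404 nm (visible); m=6: 337 nm (UV).

3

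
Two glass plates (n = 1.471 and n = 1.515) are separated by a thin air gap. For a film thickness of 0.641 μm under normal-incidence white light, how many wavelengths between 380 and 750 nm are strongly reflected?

Ray reflecting at the top interface goes from n = 1.471 toward n = 1.0: no phase shift.
Bottom surface (1.0 → 1.515): reflection off a higher-index medium gives a half-wave phase shift.
Net: one phase inversion between the two reflected rays.
For bright reflection here: 2 n t = (m + ½) λ.
λ = 2 n t / (m + ½) = 1282 / (m + ½) nm.
m=1: 855 nm (IR); m=2: 513 nm (visible); m=3: 366 nm (UV).

1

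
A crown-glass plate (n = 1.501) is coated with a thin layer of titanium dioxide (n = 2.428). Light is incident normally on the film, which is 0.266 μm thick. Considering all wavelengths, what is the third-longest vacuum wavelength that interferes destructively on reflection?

At the upper boundary (n = 1.0 to n = 2.428) the reflected ray undergoes a half-wave phase shift.
Bottom surface (2.428 → 1.501): reflection off a lower-index medium gives no phase shift.
Net: one phase inversion between the two reflected rays.
For weak reflection here: 2 n t = m λ.
λ = 2 n t / m. The third-longest wavelength is m = 3: λ = 2 × 2.428 × 266 / 3.00 = 431 nm.

431 nm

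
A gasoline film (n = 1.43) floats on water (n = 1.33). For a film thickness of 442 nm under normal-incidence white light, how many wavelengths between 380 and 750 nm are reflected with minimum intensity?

Top surface (1.0 → 1.43): reflection off a higher-index medium gives a half-wave phase shift.
Ray reflecting at the bottom interface goes from n = 1.43 toward n = 1.33: no phase shift.
Net: one phase inversion between the two reflected rays.
So the condition for destructive reflection is 2 n t = m λ.
λ = 2 n t / m = 1264 / m nm.
m=1: 1264 nm (IR); m=2: 632 nm (visible); m=3: 421 nm (visible); m=4: 316 nm (UV).

2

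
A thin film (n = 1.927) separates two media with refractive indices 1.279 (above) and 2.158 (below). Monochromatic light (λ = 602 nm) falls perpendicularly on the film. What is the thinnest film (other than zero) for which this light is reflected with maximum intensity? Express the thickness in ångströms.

1562 Å

At the upper boundary (n = 1.279 to n = 1.927) the reflected ray undergoes a half-wave phase shift.
Ray reflecting at the bottom interface goes from n = 1.927 toward n = 2.158: a half-wave phase shift.
Net: no relative phase inversion (both shifts match).
For bright reflection here: 2 n t = m λ.
Minimum nonzero at m = 1: t = λ / (2 n) = 602 / (2 × 1.927) = 156 nm.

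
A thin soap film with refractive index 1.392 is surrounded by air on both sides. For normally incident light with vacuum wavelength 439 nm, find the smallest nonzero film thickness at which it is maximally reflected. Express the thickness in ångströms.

788 Å

Top surface (1.0 → 1.392): reflection off a higher-index medium gives a half-wave phase shift.
Bottom surface (1.392 → 1.0): reflection off a lower-index medium gives no phase shift.
The two reflections differ by half a wavelength.
So the condition for constructive reflection is 2 n t = (m + ½) λ.
Minimum at m = 0: t = λ / (4 n) = 439 / (4 × 1.392) = 78.8 nm.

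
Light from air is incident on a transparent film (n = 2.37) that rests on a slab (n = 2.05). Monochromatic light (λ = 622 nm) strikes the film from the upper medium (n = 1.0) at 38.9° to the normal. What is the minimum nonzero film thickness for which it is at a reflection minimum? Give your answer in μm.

At the upper boundary (n = 1.0 to n = 2.37) the reflected ray undergoes a half-wave phase shift.
Bottom surface (2.37 → 2.05): reflection off a lower-index medium gives no phase shift.
Net: one phase inversion between the two reflected rays.
So the condition for destructive reflection is 2 n t cos θ_r = m λ.
Snell's law: 1.0 sin 38.9° = 2.37 sin θ_r → sin θ_r = 0.265, cos θ_r = 0.964.
Minimum nonzero at m = 1: t = λ / (2 n cos θ_r) = 622 / (2 × 2.37 × 0.964) = 136 nm.

0.136 μm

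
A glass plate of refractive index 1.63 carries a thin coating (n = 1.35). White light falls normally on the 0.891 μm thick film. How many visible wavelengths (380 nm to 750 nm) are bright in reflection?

Ray reflecting at the top interface goes from n = 1.0 toward n = 1.35: a half-wave phase shift.
At the lower boundary (n = 1.35 to n = 1.63) the reflected ray undergoes a half-wave phase shift.
Zero or two π shifts → no net half-wave offset.
So the condition for constructive reflection is 2 n t = m λ.
λ = 2 n t / m = 2406 / m nm.
m=3: 802 nm (IR); m=4: 601 nm (visible); m=5: 481 nm (visible); m=6: 401 nm (visible); m=7: 344 nm (UV).

3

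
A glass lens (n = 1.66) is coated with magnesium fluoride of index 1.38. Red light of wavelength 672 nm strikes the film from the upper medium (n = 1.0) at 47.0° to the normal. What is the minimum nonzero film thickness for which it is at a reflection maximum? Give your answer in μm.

Ray reflecting at the top interface goes from n = 1.0 toward n = 1.38: a half-wave phase shift.
Bottom surface (1.38 → 1.66): reflection off a higher-index medium gives a half-wave phase shift.
Zero or two π shifts → no net half-wave offset.
For bright reflection here: 2 n t cos θ_r = m λ.
Snell's law: 1.0 sin 47.0° = 1.38 sin θ_r → sin θ_r = 0.530, cos θ_r = 0.848.
Minimum nonzero at m = 1: t = λ / (2 n cos θ_r) = 672 / (2 × 1.38 × 0.848) = 287 nm.

0.287 μm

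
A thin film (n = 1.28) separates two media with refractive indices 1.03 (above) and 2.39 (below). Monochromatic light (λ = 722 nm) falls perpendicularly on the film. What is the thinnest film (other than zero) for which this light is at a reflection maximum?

Ray reflecting at the top interface goes from n = 1.03 toward n = 1.28: a half-wave phase shift.
At the lower boundary (n = 1.28 to n = 2.39) the reflected ray undergoes a half-wave phase shift.
Zero or two π shifts → no net half-wave offset.
For strong reflection here: 2 n t = m λ.
Minimum nonzero at m = 1: t = λ / (2 n) = 722 / (2 × 1.28) = 282 nm.

282 nm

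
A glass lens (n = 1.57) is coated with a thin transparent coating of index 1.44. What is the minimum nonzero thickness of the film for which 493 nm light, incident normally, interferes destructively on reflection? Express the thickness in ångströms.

856 Å

Ray reflecting at the top interface goes from n = 1.0 toward n = 1.44: a half-wave phase shift.
Bottom surface (1.44 → 1.57): reflection off a higher-index medium gives a half-wave phase shift.
The two reflections carry the same phase change, so no net offset.
With no net inversion, destructive interference in reflection requires 2 n t = (m + ½) λ.
Minimum at m = 0: t = λ / (4 n) = 493 / (4 × 1.44) = 85.6 nm.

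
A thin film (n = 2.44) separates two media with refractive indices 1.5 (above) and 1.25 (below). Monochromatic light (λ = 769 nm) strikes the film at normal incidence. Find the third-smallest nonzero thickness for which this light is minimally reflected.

Top surface (1.5 → 2.44): reflection off a higher-index medium gives a half-wave phase shift.
At the lower boundary (n = 2.44 to n = 1.25) the reflected ray undergoes no phase shift.
The two reflections differ by half a wavelength.
So the condition for destructive reflection is 2 n t = m λ.
The third-smallest nonzero thickness corresponds to m = 3: t = m λ / (2 n) = 3.00 × 769 / (2 × 2.44) = 473 nm.

473 nm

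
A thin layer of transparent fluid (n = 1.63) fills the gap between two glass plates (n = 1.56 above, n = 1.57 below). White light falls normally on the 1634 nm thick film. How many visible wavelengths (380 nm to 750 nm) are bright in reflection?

7

Top surface (1.56 → 1.63): reflection off a higher-index medium gives a half-wave phase shift.
At the lower boundary (n = 1.63 to n = 1.57) the reflected ray undergoes no phase shift.
Exactly one π shift → a net half-wave offset.
For strong reflection here: 2 n t = (m + ½) λ.
λ = 2 n t / (m + ½) = 5327 / (m + ½) nm.
m=6: 820 nm (IR); m=7: 710 nm (visible); m=8: 627 nm (visible); m=9: 561 nm (visible); m=10: 507 nm (visible); m=11: 463 nm (visible); m=12: 426 nm (visible); m=13: 395 nm (visible); m=14: 367 nm (UV).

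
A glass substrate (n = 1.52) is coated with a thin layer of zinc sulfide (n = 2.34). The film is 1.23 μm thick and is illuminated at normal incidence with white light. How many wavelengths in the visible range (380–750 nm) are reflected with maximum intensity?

7

At the upper boundary (n = 1.0 to n = 2.34) the reflected ray undergoes a half-wave phase shift.
Ray reflecting at the bottom interface goes from n = 2.34 toward n = 1.52: no phase shift.
Exactly one π shift → a net half-wave offset.
For strong reflection here: 2 n t = (m + ½) λ.
λ = 2 n t / (m + ½) = 5756 / (m + ½) nm.
m=7: 768 nm (IR); m=8: 677 nm (visible); m=9: 606 nm (visible); m=10: 548 nm (visible); m=11: 501 nm (visible); m=12: 461 nm (visible); m=13: 426 nm (visible); m=14: 397 nm (visible); m=15: 371 nm (UV).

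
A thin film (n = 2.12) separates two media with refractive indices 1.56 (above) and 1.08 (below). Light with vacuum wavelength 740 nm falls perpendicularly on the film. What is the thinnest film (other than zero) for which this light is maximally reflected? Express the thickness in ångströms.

873 Å

At the upper boundary (n = 1.56 to n = 2.12) the reflected ray undergoes a half-wave phase shift.
Ray reflecting at the bottom interface goes from n = 2.12 toward n = 1.08: no phase shift.
Exactly one π shift → a net half-wave offset.
So the condition for constructive reflection is 2 n t = (m + ½) λ.
Minimum at m = 0: t = λ / (4 n) = 740 / (4 × 2.12) = 87.3 nm.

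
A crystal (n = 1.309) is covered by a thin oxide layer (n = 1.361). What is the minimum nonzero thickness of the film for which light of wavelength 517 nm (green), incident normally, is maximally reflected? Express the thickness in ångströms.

950 Å

Top surface (1.0 → 1.361): reflection off a higher-index medium gives a half-wave phase shift.
Ray reflecting at the bottom interface goes from n = 1.361 toward n = 1.309: no phase shift.
The two reflections differ by half a wavelength.
So the condition for constructive reflection is 2 n t = (m + ½) λ.
Minimum at m = 0: t = λ / (4 n) = 517 / (4 × 1.361) = 95.0 nm.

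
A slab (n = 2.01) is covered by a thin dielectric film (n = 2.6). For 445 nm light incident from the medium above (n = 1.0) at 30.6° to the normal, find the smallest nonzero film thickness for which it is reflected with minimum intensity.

Ray reflecting at the top interface goes from n = 1.0 toward n = 2.6: a half-wave phase shift.
At the lower boundary (n = 2.6 to n = 2.01) the reflected ray undergoes no phase shift.
Net: one phase inversion between the two reflected rays.
So the condition for destructive reflection is 2 n t cos θ_r = m λ.
Snell's law: 1.0 sin 30.6° = 2.6 sin θ_r → sin θ_r = 0.196, cos θ_r = 0.981.
Minimum nonzero at m = 1: t = λ / (2 n cos θ_r) = 445 / (2 × 2.6 × 0.981) = 87.3 nm.

87.3 nm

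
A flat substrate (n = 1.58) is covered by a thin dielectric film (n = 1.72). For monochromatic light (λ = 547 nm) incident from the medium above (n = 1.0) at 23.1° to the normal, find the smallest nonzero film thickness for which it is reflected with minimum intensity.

At the upper boundary (n = 1.0 to n = 1.72) the reflected ray undergoes a half-wave phase shift.
At the lower boundary (n = 1.72 to n = 1.58) the reflected ray undergoes no phase shift.
Net: one phase inversion between the two reflected rays.
With one net inversion, destructive interference in reflection requires 2 n t cos θ_r = m λ.
Snell's law: 1.0 sin 23.1° = 1.72 sin θ_r → sin θ_r = 0.228, cos θ_r = 0.974.
Minimum nonzero at m = 1: t = λ / (2 n cos θ_r) = 547 / (2 × 1.72 × 0.974) = 163 nm.

163 nm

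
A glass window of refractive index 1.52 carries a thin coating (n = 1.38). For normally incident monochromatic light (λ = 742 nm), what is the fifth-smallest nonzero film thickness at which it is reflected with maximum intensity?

1344 nm

Top surface (1.0 → 1.38): reflection off a higher-index medium gives a half-wave phase shift.
Bottom surface (1.38 → 1.52): reflection off a higher-index medium gives a half-wave phase shift.
Net: no relative phase inversion (both shifts match).
With no net inversion, constructive interference in reflection requires 2 n t = m λ.
The fifth-smallest nonzero thickness corresponds to m = 5: t = m λ / (2 n) = 5.00 × 742 / (2 × 1.38) = 1344 nm.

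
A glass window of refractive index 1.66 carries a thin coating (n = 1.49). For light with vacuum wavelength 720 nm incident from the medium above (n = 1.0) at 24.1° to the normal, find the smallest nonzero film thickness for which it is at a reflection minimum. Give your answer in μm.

Ray reflecting at the top interface goes from n = 1.0 toward n = 1.49: a half-wave phase shift.
Ray reflecting at the bottom interface goes from n = 1.49 toward n = 1.66: a half-wave phase shift.
Zero or two π shifts → no net half-wave offset.
So the condition for destructive reflection is 2 n t cos θ_r = (m + ½) λ.
Snell's law: 1.0 sin 24.1° = 1.49 sin θ_r → sin θ_r = 0.274, cos θ_r = 0.962.
Minimum at m = 0: t = λ / (4 n cos θ_r) = 720 / (4 × 1.49 × 0.962) = 126 nm.

0.126 μm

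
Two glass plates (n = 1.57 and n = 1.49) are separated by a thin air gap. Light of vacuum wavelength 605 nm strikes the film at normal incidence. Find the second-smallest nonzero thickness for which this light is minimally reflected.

605 nm

At the upper boundary (n = 1.57 to n = 1.0) the reflected ray undergoes no phase shift.
Bottom surface (1.0 → 1.49): reflection off a higher-index medium gives a half-wave phase shift.
Net: one phase inversion between the two reflected rays.
So the condition for destructive reflection is 2 n t = m λ.
The second-smallest nonzero thickness corresponds to m = 2: t = m λ / (2 n) = 2.00 × 605 / (2 × 1.0) = 605 nm.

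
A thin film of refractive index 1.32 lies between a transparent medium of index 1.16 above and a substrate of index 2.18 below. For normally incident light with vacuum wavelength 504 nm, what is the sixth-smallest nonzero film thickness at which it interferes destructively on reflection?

1050 nm

Ray reflecting at the top interface goes from n = 1.16 toward n = 1.32: a half-wave phase shift.
Ray reflecting at the bottom interface goes from n = 1.32 toward n = 2.18: a half-wave phase shift.
Net: no relative phase inversion (both shifts match).
So the condition for destructive reflection is 2 n t = (m + ½) λ.
The sixth-smallest nonzero thickness corresponds to m = 5: t = (m + ½) λ / (2 n) = 5.50 × 504 / (2 × 1.32) = 1050 nm.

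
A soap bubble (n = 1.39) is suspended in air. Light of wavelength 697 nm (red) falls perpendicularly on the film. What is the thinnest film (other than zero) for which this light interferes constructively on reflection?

At the upper boundary (n = 1.0 to n = 1.39) the reflected ray undergoes a half-wave phase shift.
At the lower boundary (n = 1.39 to n = 1.0) the reflected ray undergoes no phase shift.
The two reflections differ by half a wavelength.
With one net inversion, constructive interference in reflection requires 2 n t = (m + ½) λ.
Minimum at m = 0: t = λ / (4 n) = 697 / (4 × 1.39) = 125 nm.

125 nm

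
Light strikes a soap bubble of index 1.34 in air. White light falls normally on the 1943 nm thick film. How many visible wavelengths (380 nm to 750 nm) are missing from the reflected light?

7

At the upper boundary (n = 1.0 to n = 1.34) the reflected ray undergoes a half-wave phase shift.
Ray reflecting at the bottom interface goes from n = 1.34 toward n = 1.0: no phase shift.
Net: one phase inversion between the two reflected rays.
So the condition for destructive reflection is 2 n t = m λ.
λ = 2 n t / m = 5207 / m nm.
m=6: 868 nm (IR); m=7: 744 nm (visible); m=8: 651 nm (visible); m=9: 579 nm (visible); m=10: 521 nm (visible); m=11: 473 nm (visible); m=12: 434 nm (visible); m=13: 401 nm (visible); m=14: 372 nm (UV).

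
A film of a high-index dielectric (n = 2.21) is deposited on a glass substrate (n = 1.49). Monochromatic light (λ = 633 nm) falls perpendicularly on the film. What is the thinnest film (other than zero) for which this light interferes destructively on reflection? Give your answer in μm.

Ray reflecting at the top interface goes from n = 1.0 toward n = 2.21: a half-wave phase shift.
Ray reflecting at the bottom interface goes from n = 2.21 toward n = 1.49: no phase shift.
Exactly one π shift → a net half-wave offset.
For dark reflection here: 2 n t = m λ.
Minimum nonzero at m = 1: t = λ / (2 n) = 633 / (2 × 2.21) = 143 nm.

0.143 μm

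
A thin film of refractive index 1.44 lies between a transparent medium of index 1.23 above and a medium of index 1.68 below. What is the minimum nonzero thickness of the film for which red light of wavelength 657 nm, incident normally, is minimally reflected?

114 nm

Ray reflecting at the top interface goes from n = 1.23 toward n = 1.44: a half-wave phase shift.
Ray reflecting at the bottom interface goes from n = 1.44 toward n = 1.68: a half-wave phase shift.
The two reflections carry the same phase change, so no net offset.
With no net inversion, destructive interference in reflection requires 2 n t = (m + ½) λ.
Minimum at m = 0: t = λ / (4 n) = 657 / (4 × 1.44) = 114 nm.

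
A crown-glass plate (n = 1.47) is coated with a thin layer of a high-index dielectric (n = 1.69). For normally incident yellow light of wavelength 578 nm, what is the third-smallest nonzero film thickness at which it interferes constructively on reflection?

Ray reflecting at the top interface goes from n = 1.0 toward n = 1.69: a half-wave phase shift.
At the lower boundary (n = 1.69 to n = 1.47) the reflected ray undergoes no phase shift.
The two reflections differ by half a wavelength.
So the condition for constructive reflection is 2 n t = (m + ½) λ.
The third-smallest nonzero thickness corresponds to m = 2: t = (m + ½) λ / (2 n) = 2.50 × 578 / (2 × 1.69) = 428 nm.

428 nm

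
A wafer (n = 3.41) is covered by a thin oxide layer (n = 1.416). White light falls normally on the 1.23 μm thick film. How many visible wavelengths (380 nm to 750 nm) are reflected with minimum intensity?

4

At the upper boundary (n = 1.0 to n = 1.416) the reflected ray undergoes a half-wave phase shift.
At the lower boundary (n = 1.416 to n = 3.41) the reflected ray undergoes a half-wave phase shift.
Zero or two π shifts → no net half-wave offset.
With no net inversion, destructive interference in reflection requires 2 n t = (m + ½) λ.
λ = 2 n t / (m + ½) = 3483 / (m + ½) nm.
m=4: 774 nm (IR); m=5: 633 nm (visible); m=6: 536 nm (visible); m=7: 464 nm (visible); m=8: 410 nm (visible); m=9: 367 nm (UV).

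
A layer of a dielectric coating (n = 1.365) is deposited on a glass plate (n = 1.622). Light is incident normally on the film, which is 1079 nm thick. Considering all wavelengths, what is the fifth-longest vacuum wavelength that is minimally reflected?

Ray reflecting at the top interface goes from n = 1.0 toward n = 1.365: a half-wave phase shift.
At the lower boundary (n = 1.365 to n = 1.622) the reflected ray undergoes a half-wave phase shift.
Net: no relative phase inversion (both shifts match).
With no net inversion, destructive interference in reflection requires 2 n t = (m + ½) λ.
λ = 2 n t / (m + ½). The fifth-longest wavelength is m = 4: λ = 2 × 1.365 × 1079 / 4.50 = 655 nm.

655 nm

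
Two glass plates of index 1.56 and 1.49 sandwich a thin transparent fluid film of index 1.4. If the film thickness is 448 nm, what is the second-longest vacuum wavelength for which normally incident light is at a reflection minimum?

Top surface (1.56 → 1.4): reflection off a lower-index medium gives no phase shift.
Ray reflecting at the bottom interface goes from n = 1.4 toward n = 1.49: a half-wave phase shift.
The two reflections differ by half a wavelength.
With one net inversion, destructive interference in reflection requires 2 n t = m λ.
λ = 2 n t / m. The second-longest wavelength is m = 2: λ = 2 × 1.4 × 448 / 2.00 = 627 nm.

627 nm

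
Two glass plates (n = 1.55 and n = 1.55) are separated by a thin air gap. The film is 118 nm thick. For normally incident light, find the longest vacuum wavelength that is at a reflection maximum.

472 nm

At the upper boundary (n = 1.55 to n = 1.0) the reflected ray undergoes no phase shift.
At the lower boundary (n = 1.0 to n = 1.55) the reflected ray undergoes a half-wave phase shift.
Exactly one π shift → a net half-wave offset.
For maximum reflection here: 2 n t = (m + ½) λ.
λ = 2 n t / (m + ½). The longest wavelength is m = 0: λ = 2 × 1.0 × 118 / 0.500 = 472 nm.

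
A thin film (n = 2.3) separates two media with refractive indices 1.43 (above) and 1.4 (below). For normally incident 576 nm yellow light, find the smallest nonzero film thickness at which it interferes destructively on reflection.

Ray reflecting at the top interface goes from n = 1.43 toward n = 2.3: a half-wave phase shift.
At the lower boundary (n = 2.3 to n = 1.4) the reflected ray undergoes no phase shift.
The two reflections differ by half a wavelength.
For minimum reflection here: 2 n t = m λ.
Minimum nonzero at m = 1: t = λ / (2 n) = 576 / (2 × 2.3) = 125 nm.

125 nm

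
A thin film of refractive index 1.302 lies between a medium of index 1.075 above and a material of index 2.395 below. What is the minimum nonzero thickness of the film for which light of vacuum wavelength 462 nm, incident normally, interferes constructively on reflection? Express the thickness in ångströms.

Top surface (1.075 → 1.302): reflection off a higher-index medium gives a half-wave phase shift.
At the lower boundary (n = 1.302 to n = 2.395) the reflected ray undergoes a half-wave phase shift.
The two reflections carry the same phase change, so no net offset.
For bright reflection here: 2 n t = m λ.
Minimum nonzero at m = 1: t = λ / (2 n) = 462 / (2 × 1.302) = 177 nm.

1774 Å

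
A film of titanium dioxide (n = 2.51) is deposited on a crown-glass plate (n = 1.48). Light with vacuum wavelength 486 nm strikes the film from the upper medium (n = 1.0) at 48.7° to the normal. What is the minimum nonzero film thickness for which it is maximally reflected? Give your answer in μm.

Ray reflecting at the top interface goes from n = 1.0 toward n = 2.51: a half-wave phase shift.
Ray reflecting at the bottom interface goes from n = 2.51 toward n = 1.48: no phase shift.
Exactly one π shift → a net half-wave offset.
So the condition for constructive reflection is 2 n t cos θ_r = (m + ½) λ.
Snell's law: 1.0 sin 48.7° = 2.51 sin θ_r → sin θ_r = 0.299, cos θ_r = 0.954.
Minimum at m = 0: t = λ / (4 n cos θ_r) = 486 / (4 × 2.51 × 0.954) = 50.7 nm.

0.0507 μm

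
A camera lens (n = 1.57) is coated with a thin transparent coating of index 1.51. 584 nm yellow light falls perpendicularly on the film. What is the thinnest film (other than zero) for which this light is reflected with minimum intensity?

Ray reflecting at the top interface goes from n = 1.0 toward n = 1.51: a half-wave phase shift.
Bottom surface (1.51 → 1.57): reflection off a higher-index medium gives a half-wave phase shift.
Net: no relative phase inversion (both shifts match).
For dark reflection here: 2 n t = (m + ½) λ.
Minimum at m = 0: t = λ / (4 n) = 584 / (4 × 1.51) = 96.7 nm.

96.7 nm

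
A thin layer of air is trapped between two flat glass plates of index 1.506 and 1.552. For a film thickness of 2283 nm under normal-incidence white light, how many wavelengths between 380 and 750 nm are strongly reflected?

Top surface (1.506 → 1.0): reflection off a lower-index medium gives no phase shift.
Ray reflecting at the bottom interface goes from n = 1.0 toward n = 1.552: a half-wave phase shift.
Net: one phase inversion between the two reflected rays.
So the condition for constructive reflection is 2 n t = (m + ½) λ.
λ = 2 n t / (m + ½) = 4566 / (m + ½) nm.
m=5: 830 nm (IR); m=6: 702 nm (visible); m=7: 609 nm (visible); m=8: 537 nm (visible); m=9: 481 nm (visible); m=10: 435 nm (visible); m=11: 397 nm (visible); m=12: 365 nm (UV).

6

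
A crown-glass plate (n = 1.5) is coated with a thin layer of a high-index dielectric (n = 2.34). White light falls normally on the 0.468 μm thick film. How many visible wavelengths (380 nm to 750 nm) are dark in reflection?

Ray reflecting at the top interface goes from n = 1.0 toward n = 2.34: a half-wave phase shift.
Bottom surface (2.34 → 1.5): reflection off a lower-index medium gives no phase shift.
The two reflections differ by half a wavelength.
For dark reflection here: 2 n t = m λ.
λ = 2 n t / m = 2190 / m nm.
m=2: 1095 nm (IR); m=3: 730 nm (visible); m=4: 548 nm (visible); m=5: 438 nm (visible); m=6: 365 nm (UV).

3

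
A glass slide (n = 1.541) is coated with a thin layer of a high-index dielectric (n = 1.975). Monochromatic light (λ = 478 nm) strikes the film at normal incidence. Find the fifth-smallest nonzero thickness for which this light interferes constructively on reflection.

545 nm

At the upper boundary (n = 1.0 to n = 1.975) the reflected ray undergoes a half-wave phase shift.
At the lower boundary (n = 1.975 to n = 1.541) the reflected ray undergoes no phase shift.
Net: one phase inversion between the two reflected rays.
For maximum reflection here: 2 n t = (m + ½) λ.
The fifth-smallest nonzero thickness corresponds to m = 4: t = (m + ½) λ / (2 n) = 4.50 × 478 / (2 × 1.975) = 545 nm.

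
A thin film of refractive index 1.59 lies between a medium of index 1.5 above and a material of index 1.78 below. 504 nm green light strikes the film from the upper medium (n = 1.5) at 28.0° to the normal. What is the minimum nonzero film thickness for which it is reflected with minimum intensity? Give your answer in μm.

At the upper boundary (n = 1.5 to n = 1.59) the reflected ray undergoes a half-wave phase shift.
Bottom surface (1.59 → 1.78): reflection off a higher-index medium gives a half-wave phase shift.
Zero or two π shifts → no net half-wave offset.
For dark reflection here: 2 n t cos θ_r = (m + ½) λ.
Snell's law: 1.5 sin 28.0° = 1.59 sin θ_r → sin θ_r = 0.443, cos θ_r = 0.897.
Minimum at m = 0: t = λ / (4 n cos θ_r) = 504 / (4 × 1.59 × 0.897) = 88.4 nm.

0.0884 μm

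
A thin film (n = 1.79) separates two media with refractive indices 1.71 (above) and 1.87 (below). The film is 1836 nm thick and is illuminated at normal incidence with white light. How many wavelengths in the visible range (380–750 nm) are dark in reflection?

Ray reflecting at the top interface goes from n = 1.71 toward n = 1.79: a half-wave phase shift.
Bottom surface (1.79 → 1.87): reflection off a higher-index medium gives a half-wave phase shift.
The two reflections carry the same phase change, so no net offset.
With no net inversion, destructive interference in reflection requires 2 n t = (m + ½) λ.
λ = 2 n t / (m + ½) = 6573 / (m + ½) nm.
m=8: 773 nm (IR); m=9: 692 nm (visible); m=10: 626 nm (visible); m=11: 572 nm (visible); m=12: 526 nm (visible); m=13: 487 nm (visible); m=14: 453 nm (visible); m=15: 424 nm (visible); m=16: 398 nm (visible); m=17: 376 nm (UV).

8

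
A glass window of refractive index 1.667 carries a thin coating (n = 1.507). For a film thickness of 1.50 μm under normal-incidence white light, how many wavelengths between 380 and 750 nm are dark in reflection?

At the upper boundary (n = 1.0 to n = 1.507) the reflected ray undergoes a half-wave phase shift.
Ray reflecting at the bottom interface goes from n = 1.507 toward n = 1.667: a half-wave phase shift.
Zero or two π shifts → no net half-wave offset.
So the condition for destructive reflection is 2 n t = (m + ½) λ.
λ = 2 n t / (m + ½) = 4521 / (m + ½) nm.
m=5: 822 nm (IR); m=6: 696 nm (visible); m=7: 603 nm (visible); m=8: 532 nm (visible); m=9: 476 nm (visible); m=10: 431 nm (visible); m=11: 393 nm (visible); m=12: 362 nm (UV).

6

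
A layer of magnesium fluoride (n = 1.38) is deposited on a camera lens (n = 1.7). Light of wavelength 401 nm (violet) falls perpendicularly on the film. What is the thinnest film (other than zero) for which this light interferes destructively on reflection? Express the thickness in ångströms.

726 Å

Ray reflecting at the top interface goes from n = 1.0 toward n = 1.38: a half-wave phase shift.
Bottom surface (1.38 → 1.7): reflection off a higher-index medium gives a half-wave phase shift.
The two reflections carry the same phase change, so no net offset.
For dark reflection here: 2 n t = (m + ½) λ.
Minimum at m = 0: t = λ / (4 n) = 401 / (4 × 1.38) = 72.6 nm.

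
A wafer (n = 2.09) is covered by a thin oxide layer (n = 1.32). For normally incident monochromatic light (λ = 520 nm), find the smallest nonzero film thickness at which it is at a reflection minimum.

98.5 nm

At the upper boundary (n = 1.0 to n = 1.32) the reflected ray undergoes a half-wave phase shift.
Ray reflecting at the bottom interface goes from n = 1.32 toward n = 2.09: a half-wave phase shift.
The two reflections carry the same phase change, so no net offset.
With no net inversion, destructive interference in reflection requires 2 n t = (m + ½) λ.
Minimum at m = 0: t = λ / (4 n) = 520 / (4 × 1.32) = 98.5 nm.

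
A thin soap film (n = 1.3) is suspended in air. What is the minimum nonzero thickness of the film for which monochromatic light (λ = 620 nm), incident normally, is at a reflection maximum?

At the upper boundary (n = 1.0 to n = 1.3) the reflected ray undergoes a half-wave phase shift.
Ray reflecting at the bottom interface goes from n = 1.3 toward n = 1.0: no phase shift.
Net: one phase inversion between the two reflected rays.
For strong reflection here: 2 n t = (m + ½) λ.
Minimum at m = 0: t = λ / (4 n) = 620 / (4 × 1.3) = 119 nm.

119 nm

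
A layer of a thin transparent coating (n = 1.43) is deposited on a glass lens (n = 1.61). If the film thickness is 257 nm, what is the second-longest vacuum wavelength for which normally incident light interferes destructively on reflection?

At the upper boundary (n = 1.0 to n = 1.43) the reflected ray undergoes a half-wave phase shift.
Bottom surface (1.43 → 1.61): reflection off a higher-index medium gives a half-wave phase shift.
Zero or two π shifts → no net half-wave offset.
For dark reflection here: 2 n t = (m + ½) λ.
λ = 2 n t / (m + ½). The second-longest wavelength is m = 1: λ = 2 × 1.43 × 257 / 1.50 = 490 nm.

490 nm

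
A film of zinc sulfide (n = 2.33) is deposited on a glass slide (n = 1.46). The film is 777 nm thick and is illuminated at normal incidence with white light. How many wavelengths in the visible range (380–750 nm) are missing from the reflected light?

5

Top surface (1.0 → 2.33): reflection off a higher-index medium gives a half-wave phase shift.
Bottom surface (2.33 → 1.46): reflection off a lower-index medium gives no phase shift.
Exactly one π shift → a net half-wave offset.
So the condition for destructive reflection is 2 n t = m λ.
λ = 2 n t / m = 3621 / m nm.
m=4: 905 nm (IR); m=5: 724 nm (visible); m=6: 603 nm (visible); m=7: 517 nm (visible); m=8: 453 nm (visible); m=9: 402 nm (visible); m=10: 362 nm (UV).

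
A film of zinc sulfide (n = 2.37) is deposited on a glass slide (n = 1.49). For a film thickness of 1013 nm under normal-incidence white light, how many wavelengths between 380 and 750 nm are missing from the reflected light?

6

At the upper boundary (n = 1.0 to n = 2.37) the reflected ray undergoes a half-wave phase shift.
Bottom surface (2.37 → 1.49): reflection off a lower-index medium gives no phase shift.
Exactly one π shift → a net half-wave offset.
So the condition for destructive reflection is 2 n t = m λ.
λ = 2 n t / m = 4802 / m nm.
m=6: 800 nm (IR); m=7: 686 nm (visible); m=8: 600 nm (visible); m=9: 534 nm (visible); m=10: 480 nm (visible); m=11: 437 nm (visible); m=12: 400 nm (visible); m=13: 369 nm (UV).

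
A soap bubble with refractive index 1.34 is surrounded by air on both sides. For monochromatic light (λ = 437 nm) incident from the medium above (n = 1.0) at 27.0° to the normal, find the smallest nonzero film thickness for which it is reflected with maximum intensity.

86.7 nm

At the upper boundary (n = 1.0 to n = 1.34) the reflected ray undergoes a half-wave phase shift.
At the lower boundary (n = 1.34 to n = 1.0) the reflected ray undergoes no phase shift.
Exactly one π shift → a net half-wave offset.
With one net inversion, constructive interference in reflection requires 2 n t cos θ_r = (m + ½) λ.
Snell's law: 1.0 sin 27.0° = 1.34 sin θ_r → sin θ_r = 0.339, cos θ_r = 0.941.
Minimum at m = 0: t = λ / (4 n cos θ_r) = 437 / (4 × 1.34 × 0.941) = 86.7 nm.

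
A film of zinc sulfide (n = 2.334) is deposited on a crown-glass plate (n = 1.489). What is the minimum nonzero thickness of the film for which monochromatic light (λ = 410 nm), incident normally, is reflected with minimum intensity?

87.8 nm

Ray reflecting at the top interface goes from n = 1.0 toward n = 2.334: a half-wave phase shift.
At the lower boundary (n = 2.334 to n = 1.489) the reflected ray undergoes no phase shift.
The two reflections differ by half a wavelength.
For dark reflection here: 2 n t = m λ.
Minimum nonzero at m = 1: t = λ / (2 n) = 410 / (2 × 2.334) = 87.8 nm.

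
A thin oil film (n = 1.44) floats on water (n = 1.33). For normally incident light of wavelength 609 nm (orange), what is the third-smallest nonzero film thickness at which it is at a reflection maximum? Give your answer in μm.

0.529 μm

Top surface (1.0 → 1.44): reflection off a higher-index medium gives a half-wave phase shift.
At the lower boundary (n = 1.44 to n = 1.33) the reflected ray undergoes no phase shift.
The two reflections differ by half a wavelength.
For strong reflection here: 2 n t = (m + ½) λ.
The third-smallest nonzero thickness corresponds to m = 2: t = (m + ½) λ / (2 n) = 2.50 × 609 / (2 × 1.44) = 529 nm.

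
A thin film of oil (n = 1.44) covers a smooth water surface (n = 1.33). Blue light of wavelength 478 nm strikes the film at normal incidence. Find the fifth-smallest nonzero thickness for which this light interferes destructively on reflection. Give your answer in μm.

Top surface (1.0 → 1.44): reflection off a higher-index medium gives a half-wave phase shift.
At the lower boundary (n = 1.44 to n = 1.33) the reflected ray undergoes no phase shift.
The two reflections differ by half a wavelength.
So the condition for destructive reflection is 2 n t = m λ.
The fifth-smallest nonzero thickness corresponds to m = 5: t = m λ / (2 n) = 5.00 × 478 / (2 × 1.44) = 830 nm.

0.830 μm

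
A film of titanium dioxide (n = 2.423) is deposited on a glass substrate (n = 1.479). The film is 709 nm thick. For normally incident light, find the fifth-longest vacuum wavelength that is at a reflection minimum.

687 nm

Ray reflecting at the top interface goes from n = 1.0 toward n = 2.423: a half-wave phase shift.
Bottom surface (2.423 → 1.479): reflection off a lower-index medium gives no phase shift.
Exactly one π shift → a net half-wave offset.
With one net inversion, destructive interference in reflection requires 2 n t = m λ.
λ = 2 n t / m. The fifth-longest wavelength is m = 5: λ = 2 × 2.423 × 709 / 5.00 = 687 nm.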